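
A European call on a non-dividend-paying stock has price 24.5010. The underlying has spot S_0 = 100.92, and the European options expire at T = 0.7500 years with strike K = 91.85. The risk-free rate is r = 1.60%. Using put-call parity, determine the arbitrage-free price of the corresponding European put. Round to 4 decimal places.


Answer: Put price = 14.3354

Derivation:
Put-call parity: C - P = S_0 * exp(-qT) - K * exp(-rT).
S_0 * exp(-qT) = 100.9200 * 1.00000000 = 100.92000000
K * exp(-rT) = 91.8500 * 0.98807171 = 90.75438683
P = C - S*exp(-qT) + K*exp(-rT)
P = 24.5010 - 100.92000000 + 90.75438683 = 14.3354


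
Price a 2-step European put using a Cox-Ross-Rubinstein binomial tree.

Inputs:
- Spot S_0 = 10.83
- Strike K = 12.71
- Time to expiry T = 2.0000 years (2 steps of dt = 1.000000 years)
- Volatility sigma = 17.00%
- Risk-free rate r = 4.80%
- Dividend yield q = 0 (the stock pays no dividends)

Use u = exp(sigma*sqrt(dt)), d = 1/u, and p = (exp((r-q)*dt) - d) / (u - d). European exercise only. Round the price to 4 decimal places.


dt = T/N = 1.000000
u = exp(sigma*sqrt(dt)) = 1.185305; d = 1/u = 0.843665
p = (exp((r-q)*dt) - d) / (u - d) = 0.601527
Discount per step: exp(-r*dt) = 0.953134
Stock lattice S(k, i) with i counting down-moves:
  k=0: S(0,0) = 10.8300
  k=1: S(1,0) = 12.8369; S(1,1) = 9.1369
  k=2: S(2,0) = 15.2156; S(2,1) = 10.8300; S(2,2) = 7.7085
Terminal payoffs V(N, i) = max(K - S_T, 0):
  V(2,0) = 0.000000; V(2,1) = 1.880000; V(2,2) = 5.001527
Backward induction: V(k, i) = exp(-r*dt) * [p * V(k+1, i) + (1-p) * V(k+1, i+1)].
  V(1,0) = exp(-r*dt) * [p*0.000000 + (1-p)*1.880000] = 0.714020
  V(1,1) = exp(-r*dt) * [p*1.880000 + (1-p)*5.001527] = 2.977440
  V(0,0) = exp(-r*dt) * [p*0.714020 + (1-p)*2.977440] = 1.540198

Answer: Price = V(0,0) = 1.5402


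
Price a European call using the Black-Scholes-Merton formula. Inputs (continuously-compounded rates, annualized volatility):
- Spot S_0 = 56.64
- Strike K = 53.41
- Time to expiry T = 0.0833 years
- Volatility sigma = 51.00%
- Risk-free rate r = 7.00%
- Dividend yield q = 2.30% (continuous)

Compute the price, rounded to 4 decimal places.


d1 = (ln(S/K) + (r - q + 0.5*sigma^2) * T) / (sigma * sqrt(T)) = 0.49910516
d2 = d1 - sigma * sqrt(T) = 0.35191029
exp(-rT) = 0.99418597; exp(-qT) = 0.99808593
C = S_0 * exp(-qT) * N(d1) - K * exp(-rT) * N(d2)
N(d1) = 0.69114735; N(d2) = 0.63754723
C = 56.6400 * 0.99808593 * 0.69114735 - 53.4100 * 0.99418597 * 0.63754723 = 5.2182

Answer: Price = 5.2182


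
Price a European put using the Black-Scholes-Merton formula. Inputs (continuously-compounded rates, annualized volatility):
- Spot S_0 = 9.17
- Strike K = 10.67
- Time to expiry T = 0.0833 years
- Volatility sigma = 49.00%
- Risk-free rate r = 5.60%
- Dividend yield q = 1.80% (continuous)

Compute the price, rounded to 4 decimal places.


Answer: Price = 1.5697

Derivation:
d1 = (ln(S/K) + (r - q + 0.5*sigma^2) * T) / (sigma * sqrt(T)) = -0.97815547
d2 = d1 - sigma * sqrt(T) = -1.11957799
exp(-rT) = 0.99534606; exp(-qT) = 0.99850172
P = K * exp(-rT) * N(-d2) - S_0 * exp(-qT) * N(-d1)
N(-d1) = 0.83600128; N(-d2) = 0.86855318
P = 10.6700 * 0.99534606 * 0.86855318 - 9.1700 * 0.99850172 * 0.83600128 = 1.5697


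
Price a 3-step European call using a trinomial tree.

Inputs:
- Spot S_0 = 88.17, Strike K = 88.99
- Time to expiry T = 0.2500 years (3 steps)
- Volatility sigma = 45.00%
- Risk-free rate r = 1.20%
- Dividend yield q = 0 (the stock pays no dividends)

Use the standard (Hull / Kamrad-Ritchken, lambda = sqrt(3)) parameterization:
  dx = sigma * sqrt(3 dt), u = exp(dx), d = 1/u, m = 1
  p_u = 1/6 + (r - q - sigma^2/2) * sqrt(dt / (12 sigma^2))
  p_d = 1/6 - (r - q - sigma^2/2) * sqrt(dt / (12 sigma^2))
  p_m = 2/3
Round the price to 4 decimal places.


Answer: Price = V(0,0) = 7.0407

Derivation:
dt = T/N = 0.083333; dx = sigma*sqrt(3*dt) = 0.225000
u = exp(dx) = 1.252323; d = 1/u = 0.798516
p_u = 0.150139, p_m = 0.666667, p_d = 0.183194
Discount per step: exp(-r*dt) = 0.999000
Stock lattice S(k, j) with j the centered position index:
  k=0: S(0,+0) = 88.1700
  k=1: S(1,-1) = 70.4052; S(1,+0) = 88.1700; S(1,+1) = 110.4173
  k=2: S(2,-2) = 56.2197; S(2,-1) = 70.4052; S(2,+0) = 88.1700; S(2,+1) = 110.4173; S(2,+2) = 138.2781
  k=3: S(3,-3) = 44.8923; S(3,-2) = 56.2197; S(3,-1) = 70.4052; S(3,+0) = 88.1700; S(3,+1) = 110.4173; S(3,+2) = 138.2781; S(3,+3) = 173.1688
Terminal payoffs V(N, j) = max(S_T - K, 0):
  V(3,-3) = 0.000000; V(3,-2) = 0.000000; V(3,-1) = 0.000000; V(3,+0) = 0.000000; V(3,+1) = 21.427294; V(3,+2) = 49.288085; V(3,+3) = 84.178787
Backward induction: V(k, j) = exp(-r*dt) * [p_u * V(k+1, j+1) + p_m * V(k+1, j) + p_d * V(k+1, j-1)]
  V(2,-2) = exp(-r*dt) * [p_u*0.000000 + p_m*0.000000 + p_d*0.000000] = 0.000000
  V(2,-1) = exp(-r*dt) * [p_u*0.000000 + p_m*0.000000 + p_d*0.000000] = 0.000000
  V(2,+0) = exp(-r*dt) * [p_u*21.427294 + p_m*0.000000 + p_d*0.000000] = 3.213855
  V(2,+1) = exp(-r*dt) * [p_u*49.288085 + p_m*21.427294 + p_d*0.000000] = 21.663247
  V(2,+2) = exp(-r*dt) * [p_u*84.178787 + p_m*49.288085 + p_d*21.427294] = 49.373197
  V(1,-1) = exp(-r*dt) * [p_u*3.213855 + p_m*0.000000 + p_d*0.000000] = 0.482042
  V(1,+0) = exp(-r*dt) * [p_u*21.663247 + p_m*3.213855 + p_d*0.000000] = 5.389673
  V(1,+1) = exp(-r*dt) * [p_u*49.373197 + p_m*21.663247 + p_d*3.213855] = 22.421329
  V(0,+0) = exp(-r*dt) * [p_u*22.421329 + p_m*5.389673 + p_d*0.482042] = 7.040692


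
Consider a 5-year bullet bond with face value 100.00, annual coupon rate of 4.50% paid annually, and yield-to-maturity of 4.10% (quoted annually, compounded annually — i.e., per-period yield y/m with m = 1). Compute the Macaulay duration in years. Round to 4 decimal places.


Answer: Macaulay duration = 4.5917 years

Derivation:
Coupon per period c = face * coupon_rate / m = 4.500000
Periods per year m = 1; per-period yield y/m = 0.041000
Number of cashflows N = 5
Cashflows (t years, CF_t, discount factor 1/(1+y/m)^(m*t), PV):
  t = 1.0000: CF_t = 4.500000, DF = 0.960615, PV = 4.322767
  t = 2.0000: CF_t = 4.500000, DF = 0.922781, PV = 4.152514
  t = 3.0000: CF_t = 4.500000, DF = 0.886437, PV = 3.988966
  t = 4.0000: CF_t = 4.500000, DF = 0.851524, PV = 3.831860
  t = 5.0000: CF_t = 104.500000, DF = 0.817987, PV = 85.479632
Price P = sum_t PV_t = 101.775737
Macaulay numerator sum_t t * PV_t:
  t * PV_t at t = 1.0000: 4.322767
  t * PV_t at t = 2.0000: 8.305027
  t * PV_t at t = 3.0000: 11.966898
  t * PV_t at t = 4.0000: 15.327439
  t * PV_t at t = 5.0000: 427.398159
Macaulay duration D = (sum_t t * PV_t) / P = 467.320289 / 101.775737 = 4.591667


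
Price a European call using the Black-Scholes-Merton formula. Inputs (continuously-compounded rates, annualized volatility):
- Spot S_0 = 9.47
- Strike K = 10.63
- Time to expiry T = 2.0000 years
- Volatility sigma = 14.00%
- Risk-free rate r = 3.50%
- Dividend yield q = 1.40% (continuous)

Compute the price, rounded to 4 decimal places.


d1 = (ln(S/K) + (r - q + 0.5*sigma^2) * T) / (sigma * sqrt(T)) = -0.27249514
d2 = d1 - sigma * sqrt(T) = -0.47048504
exp(-rT) = 0.93239382; exp(-qT) = 0.97238837
C = S_0 * exp(-qT) * N(d1) - K * exp(-rT) * N(d2)
N(d1) = 0.39262066; N(d2) = 0.31900426
C = 9.4700 * 0.97238837 * 0.39262066 - 10.6300 * 0.93239382 * 0.31900426 = 0.4537

Answer: Price = 0.4537


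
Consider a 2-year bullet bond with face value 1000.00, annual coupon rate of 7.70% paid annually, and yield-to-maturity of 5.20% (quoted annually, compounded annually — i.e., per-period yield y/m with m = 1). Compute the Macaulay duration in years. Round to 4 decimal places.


Coupon per period c = face * coupon_rate / m = 77.000000
Periods per year m = 1; per-period yield y/m = 0.052000
Number of cashflows N = 2
Cashflows (t years, CF_t, discount factor 1/(1+y/m)^(m*t), PV):
  t = 1.0000: CF_t = 77.000000, DF = 0.950570, PV = 73.193916
  t = 2.0000: CF_t = 1077.000000, DF = 0.903584, PV = 973.159942
Price P = sum_t PV_t = 1046.353858
Macaulay numerator sum_t t * PV_t:
  t * PV_t at t = 1.0000: 73.193916
  t * PV_t at t = 2.0000: 1946.319883
Macaulay duration D = (sum_t t * PV_t) / P = 2019.513800 / 1046.353858 = 1.930049

Answer: Macaulay duration = 1.9300 years


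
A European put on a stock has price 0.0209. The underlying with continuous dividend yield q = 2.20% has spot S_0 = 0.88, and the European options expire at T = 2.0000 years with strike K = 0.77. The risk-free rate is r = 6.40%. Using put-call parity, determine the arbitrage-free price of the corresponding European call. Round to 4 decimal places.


Answer: Call price = 0.1855

Derivation:
Put-call parity: C - P = S_0 * exp(-qT) - K * exp(-rT).
S_0 * exp(-qT) = 0.8800 * 0.95695396 = 0.84211948
K * exp(-rT) = 0.7700 * 0.87985338 = 0.67748710
C = P + S*exp(-qT) - K*exp(-rT)
C = 0.0209 + 0.84211948 - 0.67748710 = 0.1855


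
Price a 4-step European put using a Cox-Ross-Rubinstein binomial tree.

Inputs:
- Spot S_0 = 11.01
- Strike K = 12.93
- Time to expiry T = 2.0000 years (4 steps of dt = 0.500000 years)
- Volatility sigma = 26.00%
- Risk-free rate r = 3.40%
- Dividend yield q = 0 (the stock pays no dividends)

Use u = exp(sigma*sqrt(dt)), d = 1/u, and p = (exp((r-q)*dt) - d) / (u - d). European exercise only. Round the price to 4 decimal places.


dt = T/N = 0.500000
u = exp(sigma*sqrt(dt)) = 1.201833; d = 1/u = 0.832062
p = (exp((r-q)*dt) - d) / (u - d) = 0.500535
Discount per step: exp(-r*dt) = 0.983144
Stock lattice S(k, i) with i counting down-moves:
  k=0: S(0,0) = 11.0100
  k=1: S(1,0) = 13.2322; S(1,1) = 9.1610
  k=2: S(2,0) = 15.9029; S(2,1) = 11.0100; S(2,2) = 7.6225
  k=3: S(3,0) = 19.1126; S(3,1) = 13.2322; S(3,2) = 9.1610; S(3,3) = 6.3424
  k=4: S(4,0) = 22.9701; S(4,1) = 15.9029; S(4,2) = 11.0100; S(4,3) = 7.6225; S(4,4) = 5.2773
Terminal payoffs V(N, i) = max(K - S_T, 0):
  V(4,0) = 0.000000; V(4,1) = 0.000000; V(4,2) = 1.920000; V(4,3) = 5.307469; V(4,4) = 7.652709
Backward induction: V(k, i) = exp(-r*dt) * [p * V(k+1, i) + (1-p) * V(k+1, i+1)].
  V(3,0) = exp(-r*dt) * [p*0.000000 + (1-p)*0.000000] = 0.000000
  V(3,1) = exp(-r*dt) * [p*0.000000 + (1-p)*1.920000] = 0.942809
  V(3,2) = exp(-r*dt) * [p*1.920000 + (1-p)*5.307469] = 3.551040
  V(3,3) = exp(-r*dt) * [p*5.307469 + (1-p)*7.652709] = 6.369626
  V(2,0) = exp(-r*dt) * [p*0.000000 + (1-p)*0.942809] = 0.462963
  V(2,1) = exp(-r*dt) * [p*0.942809 + (1-p)*3.551040] = 2.207679
  V(2,2) = exp(-r*dt) * [p*3.551040 + (1-p)*6.369626] = 4.875239
  V(1,0) = exp(-r*dt) * [p*0.462963 + (1-p)*2.207679] = 1.311895
  V(1,1) = exp(-r*dt) * [p*2.207679 + (1-p)*4.875239] = 3.480361
  V(0,0) = exp(-r*dt) * [p*1.311895 + (1-p)*3.480361] = 2.354599

Answer: Price = V(0,0) = 2.3546


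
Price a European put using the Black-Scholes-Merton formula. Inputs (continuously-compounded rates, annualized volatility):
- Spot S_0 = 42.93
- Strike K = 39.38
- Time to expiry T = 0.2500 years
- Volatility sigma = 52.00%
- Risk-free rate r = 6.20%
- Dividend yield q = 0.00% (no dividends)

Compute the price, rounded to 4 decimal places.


d1 = (ln(S/K) + (r - q + 0.5*sigma^2) * T) / (sigma * sqrt(T)) = 0.52158773
d2 = d1 - sigma * sqrt(T) = 0.26158773
exp(-rT) = 0.98461951; exp(-qT) = 1.00000000
P = K * exp(-rT) * N(-d2) - S_0 * exp(-qT) * N(-d1)
N(-d1) = 0.30097871; N(-d2) = 0.39681965
P = 39.3800 * 0.98461951 * 0.39681965 - 42.9300 * 1.00000000 * 0.30097871 = 2.4654

Answer: Price = 2.4654


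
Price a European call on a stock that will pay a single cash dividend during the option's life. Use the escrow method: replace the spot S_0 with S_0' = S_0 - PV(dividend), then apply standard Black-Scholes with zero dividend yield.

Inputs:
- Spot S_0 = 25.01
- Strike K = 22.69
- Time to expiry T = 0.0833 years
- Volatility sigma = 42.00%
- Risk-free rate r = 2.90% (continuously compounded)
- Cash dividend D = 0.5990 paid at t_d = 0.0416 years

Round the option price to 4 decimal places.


Answer: Price = 2.2387

Derivation:
PV(D) = D * exp(-r * t_d) = 0.5990 * 0.99879433 = 0.59827780
S_0' = S_0 - PV(D) = 25.0100 - 0.59827780 = 24.41172220
d1 = (ln(S_0'/K) + (r + sigma^2/2)*T) / (sigma*sqrt(T)) = 0.68390011
d2 = d1 - sigma*sqrt(T) = 0.56268080
exp(-rT) = 0.99758722
N(d1) = 0.75298088; N(d2) = 0.71317387
C = S_0' * N(d1) - K * exp(-rT) * N(d2) = 24.41172220 * 0.75298088 - 22.6900 * 0.99758722 * 0.71317387 = 2.2387


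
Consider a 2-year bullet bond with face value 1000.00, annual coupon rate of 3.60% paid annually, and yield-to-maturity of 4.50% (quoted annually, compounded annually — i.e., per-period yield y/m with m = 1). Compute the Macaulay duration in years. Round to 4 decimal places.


Coupon per period c = face * coupon_rate / m = 36.000000
Periods per year m = 1; per-period yield y/m = 0.045000
Number of cashflows N = 2
Cashflows (t years, CF_t, discount factor 1/(1+y/m)^(m*t), PV):
  t = 1.0000: CF_t = 36.000000, DF = 0.956938, PV = 34.449761
  t = 2.0000: CF_t = 1036.000000, DF = 0.915730, PV = 948.696229
Price P = sum_t PV_t = 983.145990
Macaulay numerator sum_t t * PV_t:
  t * PV_t at t = 1.0000: 34.449761
  t * PV_t at t = 2.0000: 1897.392459
Macaulay duration D = (sum_t t * PV_t) / P = 1931.842220 / 983.145990 = 1.964960

Answer: Macaulay duration = 1.9650 years


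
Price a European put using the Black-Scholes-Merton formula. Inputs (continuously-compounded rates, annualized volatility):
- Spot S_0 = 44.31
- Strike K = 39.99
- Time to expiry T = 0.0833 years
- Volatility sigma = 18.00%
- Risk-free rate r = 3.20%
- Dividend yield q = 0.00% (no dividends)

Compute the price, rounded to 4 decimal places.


Answer: Price = 0.0173

Derivation:
d1 = (ln(S/K) + (r - q + 0.5*sigma^2) * T) / (sigma * sqrt(T)) = 2.05185182
d2 = d1 - sigma * sqrt(T) = 1.99990069
exp(-rT) = 0.99733795; exp(-qT) = 1.00000000
P = K * exp(-rT) * N(-d2) - S_0 * exp(-qT) * N(-d1)
N(-d1) = 0.02009203; N(-d2) = 0.02275549
P = 39.9900 * 0.99733795 * 0.02275549 - 44.3100 * 1.00000000 * 0.02009203 = 0.0173


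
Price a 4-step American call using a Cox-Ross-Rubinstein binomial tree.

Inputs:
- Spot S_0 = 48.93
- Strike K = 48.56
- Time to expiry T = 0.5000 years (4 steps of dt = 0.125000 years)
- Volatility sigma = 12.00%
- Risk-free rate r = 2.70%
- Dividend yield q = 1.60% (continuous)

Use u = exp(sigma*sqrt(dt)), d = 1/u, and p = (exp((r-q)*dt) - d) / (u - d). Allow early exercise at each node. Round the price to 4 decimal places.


Answer: Price = V(0,0) = 1.9302

Derivation:
dt = T/N = 0.125000
u = exp(sigma*sqrt(dt)) = 1.043339; d = 1/u = 0.958461
p = (exp((r-q)*dt) - d) / (u - d) = 0.505606
Discount per step: exp(-r*dt) = 0.996631
Stock lattice S(k, i) with i counting down-moves:
  k=0: S(0,0) = 48.9300
  k=1: S(1,0) = 51.0506; S(1,1) = 46.8975
  k=2: S(2,0) = 53.2631; S(2,1) = 48.9300; S(2,2) = 44.9494
  k=3: S(3,0) = 55.5715; S(3,1) = 51.0506; S(3,2) = 46.8975; S(3,3) = 43.0823
  k=4: S(4,0) = 57.9799; S(4,1) = 53.2631; S(4,2) = 48.9300; S(4,3) = 44.9494; S(4,4) = 41.2927
Terminal payoffs V(N, i) = max(S_T - K, 0):
  V(4,0) = 9.419896; V(4,1) = 4.703086; V(4,2) = 0.370000; V(4,3) = 0.000000; V(4,4) = 0.000000
Backward induction: V(k, i) = exp(-r*dt) * [p * V(k+1, i) + (1-p) * V(k+1, i+1)]; then take max(V_cont, immediate exercise) for American.
  V(3,0) = exp(-r*dt) * [p*9.419896 + (1-p)*4.703086] = 7.064051; exercise = 7.011469; V(3,0) = max -> 7.064051
  V(3,1) = exp(-r*dt) * [p*4.703086 + (1-p)*0.370000] = 2.552205; exercise = 2.490591; V(3,1) = max -> 2.552205
  V(3,2) = exp(-r*dt) * [p*0.370000 + (1-p)*0.000000] = 0.186444; exercise = 0.000000; V(3,2) = max -> 0.186444
  V(3,3) = exp(-r*dt) * [p*0.000000 + (1-p)*0.000000] = 0.000000; exercise = 0.000000; V(3,3) = max -> 0.000000
  V(2,0) = exp(-r*dt) * [p*7.064051 + (1-p)*2.552205] = 4.817135; exercise = 4.703086; V(2,0) = max -> 4.817135
  V(2,1) = exp(-r*dt) * [p*2.552205 + (1-p)*0.186444] = 1.377928; exercise = 0.370000; V(2,1) = max -> 1.377928
  V(2,2) = exp(-r*dt) * [p*0.186444 + (1-p)*0.000000] = 0.093949; exercise = 0.000000; V(2,2) = max -> 0.093949
  V(1,0) = exp(-r*dt) * [p*4.817135 + (1-p)*1.377928] = 3.106310; exercise = 2.490591; V(1,0) = max -> 3.106310
  V(1,1) = exp(-r*dt) * [p*1.377928 + (1-p)*0.093949] = 0.740633; exercise = 0.000000; V(1,1) = max -> 0.740633
  V(0,0) = exp(-r*dt) * [p*3.106310 + (1-p)*0.740633] = 1.930207; exercise = 0.370000; V(0,0) = max -> 1.930207


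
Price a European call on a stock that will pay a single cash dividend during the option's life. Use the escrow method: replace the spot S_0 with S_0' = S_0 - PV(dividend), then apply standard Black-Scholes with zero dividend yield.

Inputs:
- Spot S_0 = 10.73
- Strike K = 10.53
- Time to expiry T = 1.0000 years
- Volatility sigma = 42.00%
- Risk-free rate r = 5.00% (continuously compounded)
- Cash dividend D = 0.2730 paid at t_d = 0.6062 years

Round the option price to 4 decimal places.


PV(D) = D * exp(-r * t_d) = 0.2730 * 0.97014474 = 0.26484951
S_0' = S_0 - PV(D) = 10.7300 - 0.26484951 = 10.46515049
d1 = (ln(S_0'/K) + (r + sigma^2/2)*T) / (sigma*sqrt(T)) = 0.31433907
d2 = d1 - sigma*sqrt(T) = -0.10566093
exp(-rT) = 0.95122942
N(d1) = 0.62336824; N(d2) = 0.45792569
C = S_0' * N(d1) - K * exp(-rT) * N(d2) = 10.46515049 * 0.62336824 - 10.5300 * 0.95122942 * 0.45792569 = 1.9369

Answer: Price = 1.9369


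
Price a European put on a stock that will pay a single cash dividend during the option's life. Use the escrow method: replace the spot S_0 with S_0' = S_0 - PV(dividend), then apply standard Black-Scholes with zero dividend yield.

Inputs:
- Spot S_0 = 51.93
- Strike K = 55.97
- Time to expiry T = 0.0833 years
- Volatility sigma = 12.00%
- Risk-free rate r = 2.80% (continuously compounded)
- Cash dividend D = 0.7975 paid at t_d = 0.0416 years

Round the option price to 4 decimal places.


PV(D) = D * exp(-r * t_d) = 0.7975 * 0.99883588 = 0.79657161
S_0' = S_0 - PV(D) = 51.9300 - 0.79657161 = 51.13342839
d1 = (ln(S_0'/K) + (r + sigma^2/2)*T) / (sigma*sqrt(T)) = -2.52483090
d2 = d1 - sigma*sqrt(T) = -2.55946499
exp(-rT) = 0.99767032
N(-d1) = 0.99421230; N(-d2) = 0.99475833
P = K * exp(-rT) * N(-d2) - S_0' * N(-d1) = 55.9700 * 0.99767032 * 0.99475833 - 51.13342839 * 0.99421230 = 4.7094

Answer: Price = 4.7094


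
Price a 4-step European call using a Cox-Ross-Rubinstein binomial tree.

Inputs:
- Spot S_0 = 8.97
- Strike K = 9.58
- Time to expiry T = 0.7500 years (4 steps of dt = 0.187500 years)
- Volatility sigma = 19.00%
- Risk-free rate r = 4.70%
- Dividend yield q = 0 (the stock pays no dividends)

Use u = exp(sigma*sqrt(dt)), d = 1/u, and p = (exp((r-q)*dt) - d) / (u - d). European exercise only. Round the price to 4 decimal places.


Answer: Price = V(0,0) = 0.4968

Derivation:
dt = T/N = 0.187500
u = exp(sigma*sqrt(dt)) = 1.085752; d = 1/u = 0.921021
p = (exp((r-q)*dt) - d) / (u - d) = 0.533176
Discount per step: exp(-r*dt) = 0.991226
Stock lattice S(k, i) with i counting down-moves:
  k=0: S(0,0) = 8.9700
  k=1: S(1,0) = 9.7392; S(1,1) = 8.2616
  k=2: S(2,0) = 10.5743; S(2,1) = 8.9700; S(2,2) = 7.6091
  k=3: S(3,0) = 11.4811; S(3,1) = 9.7392; S(3,2) = 8.2616; S(3,3) = 7.0081
  k=4: S(4,0) = 12.4656; S(4,1) = 10.5743; S(4,2) = 8.9700; S(4,3) = 7.6091; S(4,4) = 6.4546
Terminal payoffs V(N, i) = max(S_T - K, 0):
  V(4,0) = 2.885631; V(4,1) = 0.994342; V(4,2) = 0.000000; V(4,3) = 0.000000; V(4,4) = 0.000000
Backward induction: V(k, i) = exp(-r*dt) * [p * V(k+1, i) + (1-p) * V(k+1, i+1)].
  V(3,0) = exp(-r*dt) * [p*2.885631 + (1-p)*0.994342] = 1.985161
  V(3,1) = exp(-r*dt) * [p*0.994342 + (1-p)*0.000000] = 0.525508
  V(3,2) = exp(-r*dt) * [p*0.000000 + (1-p)*0.000000] = 0.000000
  V(3,3) = exp(-r*dt) * [p*0.000000 + (1-p)*0.000000] = 0.000000
  V(2,0) = exp(-r*dt) * [p*1.985161 + (1-p)*0.525508] = 1.292322
  V(2,1) = exp(-r*dt) * [p*0.525508 + (1-p)*0.000000] = 0.277730
  V(2,2) = exp(-r*dt) * [p*0.000000 + (1-p)*0.000000] = 0.000000
  V(1,0) = exp(-r*dt) * [p*1.292322 + (1-p)*0.277730] = 0.811503
  V(1,1) = exp(-r*dt) * [p*0.277730 + (1-p)*0.000000] = 0.146780
  V(0,0) = exp(-r*dt) * [p*0.811503 + (1-p)*0.146780] = 0.496797


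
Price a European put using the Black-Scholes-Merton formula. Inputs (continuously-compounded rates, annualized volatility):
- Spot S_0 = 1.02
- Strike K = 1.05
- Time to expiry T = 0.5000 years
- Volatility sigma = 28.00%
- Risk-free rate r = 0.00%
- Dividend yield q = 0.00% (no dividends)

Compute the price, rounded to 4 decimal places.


d1 = (ln(S/K) + (r - q + 0.5*sigma^2) * T) / (sigma * sqrt(T)) = -0.04741422
d2 = d1 - sigma * sqrt(T) = -0.24540412
exp(-rT) = 1.00000000; exp(-qT) = 1.00000000
P = K * exp(-rT) * N(-d2) - S_0 * exp(-qT) * N(-d1)
N(-d1) = 0.51890845; N(-d2) = 0.59692823
P = 1.0500 * 1.00000000 * 0.59692823 - 1.0200 * 1.00000000 * 0.51890845 = 0.0975

Answer: Price = 0.0975


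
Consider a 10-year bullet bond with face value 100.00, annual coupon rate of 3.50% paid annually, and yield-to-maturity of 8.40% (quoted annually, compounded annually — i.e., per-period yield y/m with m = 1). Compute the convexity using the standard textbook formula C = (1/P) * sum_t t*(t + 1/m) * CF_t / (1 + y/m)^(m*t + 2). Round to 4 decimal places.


Answer: Convexity = 72.2350

Derivation:
Coupon per period c = face * coupon_rate / m = 3.500000
Periods per year m = 1; per-period yield y/m = 0.084000
Number of cashflows N = 10
Cashflows (t years, CF_t, discount factor 1/(1+y/m)^(m*t), PV):
  t = 1.0000: CF_t = 3.500000, DF = 0.922509, PV = 3.228782
  t = 2.0000: CF_t = 3.500000, DF = 0.851023, PV = 2.978581
  t = 3.0000: CF_t = 3.500000, DF = 0.785077, PV = 2.747769
  t = 4.0000: CF_t = 3.500000, DF = 0.724241, PV = 2.534842
  t = 5.0000: CF_t = 3.500000, DF = 0.668119, PV = 2.338415
  t = 6.0000: CF_t = 3.500000, DF = 0.616346, PV = 2.157210
  t = 7.0000: CF_t = 3.500000, DF = 0.568585, PV = 1.990046
  t = 8.0000: CF_t = 3.500000, DF = 0.524524, PV = 1.835836
  t = 9.0000: CF_t = 3.500000, DF = 0.483879, PV = 1.693575
  t = 10.0000: CF_t = 103.500000, DF = 0.446383, PV = 46.200591
Price P = sum_t PV_t = 67.705647
Convexity numerator sum_t t*(t + 1/m) * CF_t / (1+y/m)^(m*t + 2):
  t = 1.0000: term = 5.495538
  t = 2.0000: term = 15.209053
  t = 3.0000: term = 28.060983
  t = 4.0000: term = 43.144193
  t = 5.0000: term = 59.701374
  t = 6.0000: term = 77.105095
  t = 7.0000: term = 94.840215
  t = 8.0000: term = 112.488395
  t = 9.0000: term = 129.714477
  t = 10.0000: term = 4324.955552
Convexity = (1/P) * sum = 4890.714874 / 67.705647 = 72.234963


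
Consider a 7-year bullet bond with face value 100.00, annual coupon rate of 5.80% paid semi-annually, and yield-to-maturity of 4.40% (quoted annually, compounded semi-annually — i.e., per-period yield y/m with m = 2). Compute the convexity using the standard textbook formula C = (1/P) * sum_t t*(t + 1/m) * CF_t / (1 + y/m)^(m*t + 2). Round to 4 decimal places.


Answer: Convexity = 39.8945

Derivation:
Coupon per period c = face * coupon_rate / m = 2.900000
Periods per year m = 2; per-period yield y/m = 0.022000
Number of cashflows N = 14
Cashflows (t years, CF_t, discount factor 1/(1+y/m)^(m*t), PV):
  t = 0.5000: CF_t = 2.900000, DF = 0.978474, PV = 2.837573
  t = 1.0000: CF_t = 2.900000, DF = 0.957411, PV = 2.776491
  t = 1.5000: CF_t = 2.900000, DF = 0.936801, PV = 2.716723
  t = 2.0000: CF_t = 2.900000, DF = 0.916635, PV = 2.658241
  t = 2.5000: CF_t = 2.900000, DF = 0.896903, PV = 2.601019
  t = 3.0000: CF_t = 2.900000, DF = 0.877596, PV = 2.545028
  t = 3.5000: CF_t = 2.900000, DF = 0.858704, PV = 2.490243
  t = 4.0000: CF_t = 2.900000, DF = 0.840220, PV = 2.436637
  t = 4.5000: CF_t = 2.900000, DF = 0.822133, PV = 2.384185
  t = 5.0000: CF_t = 2.900000, DF = 0.804435, PV = 2.332862
  t = 5.5000: CF_t = 2.900000, DF = 0.787119, PV = 2.282644
  t = 6.0000: CF_t = 2.900000, DF = 0.770175, PV = 2.233507
  t = 6.5000: CF_t = 2.900000, DF = 0.753596, PV = 2.185427
  t = 7.0000: CF_t = 102.900000, DF = 0.737373, PV = 75.875721
Price P = sum_t PV_t = 108.356301
Convexity numerator sum_t t*(t + 1/m) * CF_t / (1+y/m)^(m*t + 2):
  t = 0.5000: term = 1.358361
  t = 1.0000: term = 3.987362
  t = 1.5000: term = 7.803057
  t = 2.0000: term = 12.725142
  t = 2.5000: term = 18.676822
  t = 3.0000: term = 25.584688
  t = 3.5000: term = 33.378589
  t = 4.0000: term = 41.991515
  t = 4.5000: term = 51.359485
  t = 5.0000: term = 61.421433
  t = 5.5000: term = 72.119099
  t = 6.0000: term = 83.396930
  t = 6.5000: term = 95.201975
  t = 7.0000: term = 3813.821348
Convexity = (1/P) * sum = 4322.825806 / 108.356301 = 39.894549


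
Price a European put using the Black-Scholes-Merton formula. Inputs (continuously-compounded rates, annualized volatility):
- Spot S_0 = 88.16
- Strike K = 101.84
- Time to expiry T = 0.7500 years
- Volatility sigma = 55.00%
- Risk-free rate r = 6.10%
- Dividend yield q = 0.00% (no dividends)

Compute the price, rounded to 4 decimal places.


Answer: Price = 22.3817

Derivation:
d1 = (ln(S/K) + (r - q + 0.5*sigma^2) * T) / (sigma * sqrt(T)) = 0.03136144
d2 = d1 - sigma * sqrt(T) = -0.44495253
exp(-rT) = 0.95528075; exp(-qT) = 1.00000000
P = K * exp(-rT) * N(-d2) - S_0 * exp(-qT) * N(-d1)
N(-d1) = 0.48749065; N(-d2) = 0.67182297
P = 101.8400 * 0.95528075 * 0.67182297 - 88.1600 * 1.00000000 * 0.48749065 = 22.3817


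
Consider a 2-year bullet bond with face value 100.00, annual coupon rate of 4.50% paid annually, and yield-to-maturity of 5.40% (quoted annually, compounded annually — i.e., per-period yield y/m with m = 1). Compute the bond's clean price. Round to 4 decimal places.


Answer: Price = 98.3360

Derivation:
Coupon per period c = face * coupon_rate / m = 4.500000
Periods per year m = 1; per-period yield y/m = 0.054000
Number of cashflows N = 2
Cashflows (t years, CF_t, discount factor 1/(1+y/m)^(m*t), PV):
  t = 1.0000: CF_t = 4.500000, DF = 0.948767, PV = 4.269450
  t = 2.0000: CF_t = 104.500000, DF = 0.900158, PV = 94.066518
Price P = sum_t PV_t = 98.335968


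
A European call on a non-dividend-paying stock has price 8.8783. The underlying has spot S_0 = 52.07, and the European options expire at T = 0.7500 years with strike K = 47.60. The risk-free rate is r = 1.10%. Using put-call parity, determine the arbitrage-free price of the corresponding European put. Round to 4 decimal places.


Answer: Put price = 4.0172

Derivation:
Put-call parity: C - P = S_0 * exp(-qT) - K * exp(-rT).
S_0 * exp(-qT) = 52.0700 * 1.00000000 = 52.07000000
K * exp(-rT) = 47.6000 * 0.99178394 = 47.20891544
P = C - S*exp(-qT) + K*exp(-rT)
P = 8.8783 - 52.07000000 + 47.20891544 = 4.0172


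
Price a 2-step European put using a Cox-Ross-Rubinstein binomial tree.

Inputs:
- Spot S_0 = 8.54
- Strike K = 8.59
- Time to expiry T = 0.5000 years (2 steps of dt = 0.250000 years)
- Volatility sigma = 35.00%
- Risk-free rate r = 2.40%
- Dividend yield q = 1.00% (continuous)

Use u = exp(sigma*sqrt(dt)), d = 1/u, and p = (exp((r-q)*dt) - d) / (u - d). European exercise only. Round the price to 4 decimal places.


dt = T/N = 0.250000
u = exp(sigma*sqrt(dt)) = 1.191246; d = 1/u = 0.839457
p = (exp((r-q)*dt) - d) / (u - d) = 0.466328
Discount per step: exp(-r*dt) = 0.994018
Stock lattice S(k, i) with i counting down-moves:
  k=0: S(0,0) = 8.5400
  k=1: S(1,0) = 10.1732; S(1,1) = 7.1690
  k=2: S(2,0) = 12.1188; S(2,1) = 8.5400; S(2,2) = 6.0180
Terminal payoffs V(N, i) = max(K - S_T, 0):
  V(2,0) = 0.000000; V(2,1) = 0.050000; V(2,2) = 2.571964
Backward induction: V(k, i) = exp(-r*dt) * [p * V(k+1, i) + (1-p) * V(k+1, i+1)].
  V(1,0) = exp(-r*dt) * [p*0.000000 + (1-p)*0.050000] = 0.026524
  V(1,1) = exp(-r*dt) * [p*0.050000 + (1-p)*2.571964] = 1.387551
  V(0,0) = exp(-r*dt) * [p*0.026524 + (1-p)*1.387551] = 0.748363

Answer: Price = V(0,0) = 0.7484


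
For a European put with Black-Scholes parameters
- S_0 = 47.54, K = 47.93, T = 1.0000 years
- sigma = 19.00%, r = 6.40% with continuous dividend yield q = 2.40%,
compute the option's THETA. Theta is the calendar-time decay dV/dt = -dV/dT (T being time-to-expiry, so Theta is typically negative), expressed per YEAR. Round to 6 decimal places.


d1 = 0.2625255198; d2 = 0.0725255198
phi(d1) = 0.3854289699; exp(-qT) = 0.9762857098; exp(-rT) = 0.9380049995
Theta = -S*exp(-qT)*phi(d1)*sigma/(2*sqrt(T)) + r*K*exp(-rT)*N(-d2) - q*S*exp(-qT)*N(-d1)
N(-d1) = 0.3964581566; N(-d2) = 0.4710918485; sqrt(T) = 1.0000000000
Term 1 = -47.5400 * 0.9762857098 * 0.3854289699 * 0.1900 / (2 * 1.0000000000) = -1.6994330869
Term 2 = 0.0640 * 47.9300 * 0.9380049995 * 0.4710918485 = 1.3554957044
Term 3 = -0.0240 * 47.5400 * 0.9762857098 * 0.3964581566 = -0.4416159076
Theta = -1.6994330869 + (1.3554957044) + (-0.4416159076) = -0.785553

Answer: Theta = -0.785553


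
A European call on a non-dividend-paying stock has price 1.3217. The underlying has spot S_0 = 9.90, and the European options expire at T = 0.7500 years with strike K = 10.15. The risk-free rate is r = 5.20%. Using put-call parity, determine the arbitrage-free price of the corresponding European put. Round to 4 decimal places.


Put-call parity: C - P = S_0 * exp(-qT) - K * exp(-rT).
S_0 * exp(-qT) = 9.9000 * 1.00000000 = 9.90000000
K * exp(-rT) = 10.1500 * 0.96175071 = 9.76176970
P = C - S*exp(-qT) + K*exp(-rT)
P = 1.3217 - 9.90000000 + 9.76176970 = 1.1835

Answer: Put price = 1.1835


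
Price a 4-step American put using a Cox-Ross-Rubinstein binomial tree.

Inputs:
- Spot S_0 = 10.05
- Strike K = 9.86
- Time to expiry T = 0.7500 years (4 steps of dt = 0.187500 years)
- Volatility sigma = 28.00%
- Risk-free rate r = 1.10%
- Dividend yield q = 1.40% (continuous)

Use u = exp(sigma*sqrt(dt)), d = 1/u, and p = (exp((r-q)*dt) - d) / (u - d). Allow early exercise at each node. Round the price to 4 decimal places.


dt = T/N = 0.187500
u = exp(sigma*sqrt(dt)) = 1.128900; d = 1/u = 0.885818
p = (exp((r-q)*dt) - d) / (u - d) = 0.467413
Discount per step: exp(-r*dt) = 0.997940
Stock lattice S(k, i) with i counting down-moves:
  k=0: S(0,0) = 10.0500
  k=1: S(1,0) = 11.3454; S(1,1) = 8.9025
  k=2: S(2,0) = 12.8079; S(2,1) = 10.0500; S(2,2) = 7.8860
  k=3: S(3,0) = 14.4588; S(3,1) = 11.3454; S(3,2) = 8.9025; S(3,3) = 6.9855
  k=4: S(4,0) = 16.3225; S(4,1) = 12.8079; S(4,2) = 10.0500; S(4,3) = 7.8860; S(4,4) = 6.1879
Terminal payoffs V(N, i) = max(K - S_T, 0):
  V(4,0) = 0.000000; V(4,1) = 0.000000; V(4,2) = 0.000000; V(4,3) = 1.974028; V(4,4) = 3.672084
Backward induction: V(k, i) = exp(-r*dt) * [p * V(k+1, i) + (1-p) * V(k+1, i+1)]; then take max(V_cont, immediate exercise) for American.
  V(3,0) = exp(-r*dt) * [p*0.000000 + (1-p)*0.000000] = 0.000000; exercise = 0.000000; V(3,0) = max -> 0.000000
  V(3,1) = exp(-r*dt) * [p*0.000000 + (1-p)*0.000000] = 0.000000; exercise = 0.000000; V(3,1) = max -> 0.000000
  V(3,2) = exp(-r*dt) * [p*0.000000 + (1-p)*1.974028] = 1.049176; exercise = 0.957527; V(3,2) = max -> 1.049176
  V(3,3) = exp(-r*dt) * [p*1.974028 + (1-p)*3.672084] = 2.872460; exercise = 2.874462; V(3,3) = max -> 2.874462
  V(2,0) = exp(-r*dt) * [p*0.000000 + (1-p)*0.000000] = 0.000000; exercise = 0.000000; V(2,0) = max -> 0.000000
  V(2,1) = exp(-r*dt) * [p*0.000000 + (1-p)*1.049176] = 0.557626; exercise = 0.000000; V(2,1) = max -> 0.557626
  V(2,2) = exp(-r*dt) * [p*1.049176 + (1-p)*2.874462] = 2.017135; exercise = 1.974028; V(2,2) = max -> 2.017135
  V(1,0) = exp(-r*dt) * [p*0.000000 + (1-p)*0.557626] = 0.296373; exercise = 0.000000; V(1,0) = max -> 0.296373
  V(1,1) = exp(-r*dt) * [p*0.557626 + (1-p)*2.017135] = 1.332192; exercise = 0.957527; V(1,1) = max -> 1.332192
  V(0,0) = exp(-r*dt) * [p*0.296373 + (1-p)*1.332192] = 0.846289; exercise = 0.000000; V(0,0) = max -> 0.846289

Answer: Price = V(0,0) = 0.8463


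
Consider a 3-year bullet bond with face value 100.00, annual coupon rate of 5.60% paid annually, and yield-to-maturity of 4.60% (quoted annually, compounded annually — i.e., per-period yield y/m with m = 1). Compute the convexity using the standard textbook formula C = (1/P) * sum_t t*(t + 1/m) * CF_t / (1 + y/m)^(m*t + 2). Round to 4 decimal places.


Coupon per period c = face * coupon_rate / m = 5.600000
Periods per year m = 1; per-period yield y/m = 0.046000
Number of cashflows N = 3
Cashflows (t years, CF_t, discount factor 1/(1+y/m)^(m*t), PV):
  t = 1.0000: CF_t = 5.600000, DF = 0.956023, PV = 5.353728
  t = 2.0000: CF_t = 5.600000, DF = 0.913980, PV = 5.118287
  t = 3.0000: CF_t = 105.600000, DF = 0.873786, PV = 92.271773
Price P = sum_t PV_t = 102.743789
Convexity numerator sum_t t*(t + 1/m) * CF_t / (1+y/m)^(m*t + 2):
  t = 1.0000: term = 9.786400
  t = 2.0000: term = 28.068069
  t = 3.0000: term = 1012.014515
Convexity = (1/P) * sum = 1049.868985 / 102.743789 = 10.218321

Answer: Convexity = 10.2183


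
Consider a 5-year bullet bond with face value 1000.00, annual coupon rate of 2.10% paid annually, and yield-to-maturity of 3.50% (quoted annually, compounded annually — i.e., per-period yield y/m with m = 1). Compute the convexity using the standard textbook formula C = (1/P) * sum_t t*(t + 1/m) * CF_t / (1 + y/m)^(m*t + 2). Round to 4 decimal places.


Coupon per period c = face * coupon_rate / m = 21.000000
Periods per year m = 1; per-period yield y/m = 0.035000
Number of cashflows N = 5
Cashflows (t years, CF_t, discount factor 1/(1+y/m)^(m*t), PV):
  t = 1.0000: CF_t = 21.000000, DF = 0.966184, PV = 20.289855
  t = 2.0000: CF_t = 21.000000, DF = 0.933511, PV = 19.603725
  t = 3.0000: CF_t = 21.000000, DF = 0.901943, PV = 18.940797
  t = 4.0000: CF_t = 21.000000, DF = 0.871442, PV = 18.300287
  t = 5.0000: CF_t = 1021.000000, DF = 0.841973, PV = 859.654603
Price P = sum_t PV_t = 936.789267
Convexity numerator sum_t t*(t + 1/m) * CF_t / (1+y/m)^(m*t + 2):
  t = 1.0000: term = 37.881594
  t = 2.0000: term = 109.801721
  t = 3.0000: term = 212.177238
  t = 4.0000: term = 341.670271
  t = 5.0000: term = 24074.903126
Convexity = (1/P) * sum = 24776.433949 / 936.789267 = 26.448247

Answer: Convexity = 26.4482


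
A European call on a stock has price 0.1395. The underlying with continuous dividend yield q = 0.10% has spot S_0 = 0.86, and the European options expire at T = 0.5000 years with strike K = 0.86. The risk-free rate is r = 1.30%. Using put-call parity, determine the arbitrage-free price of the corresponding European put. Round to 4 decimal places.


Put-call parity: C - P = S_0 * exp(-qT) - K * exp(-rT).
S_0 * exp(-qT) = 0.8600 * 0.99950012 = 0.85957011
K * exp(-rT) = 0.8600 * 0.99352108 = 0.85442813
P = C - S*exp(-qT) + K*exp(-rT)
P = 0.1395 - 0.85957011 + 0.85442813 = 0.1344

Answer: Put price = 0.1344


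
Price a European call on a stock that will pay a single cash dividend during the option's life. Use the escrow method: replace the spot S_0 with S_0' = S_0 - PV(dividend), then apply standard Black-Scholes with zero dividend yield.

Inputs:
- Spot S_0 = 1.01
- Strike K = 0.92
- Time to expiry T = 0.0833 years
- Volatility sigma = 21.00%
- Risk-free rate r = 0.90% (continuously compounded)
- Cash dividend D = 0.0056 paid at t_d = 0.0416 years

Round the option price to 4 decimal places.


PV(D) = D * exp(-r * t_d) = 0.0056 * 0.99962567 = 0.00559790
S_0' = S_0 - PV(D) = 1.0100 - 0.00559790 = 1.00440210
d1 = (ln(S_0'/K) + (r + sigma^2/2)*T) / (sigma*sqrt(T)) = 1.49086004
d2 = d1 - sigma*sqrt(T) = 1.43025039
exp(-rT) = 0.99925058
N(d1) = 0.93200088; N(d2) = 0.92367742
C = S_0' * N(d1) - K * exp(-rT) * N(d2) = 1.00440210 * 0.93200088 - 0.9200 * 0.99925058 * 0.92367742 = 0.0870

Answer: Price = 0.0870


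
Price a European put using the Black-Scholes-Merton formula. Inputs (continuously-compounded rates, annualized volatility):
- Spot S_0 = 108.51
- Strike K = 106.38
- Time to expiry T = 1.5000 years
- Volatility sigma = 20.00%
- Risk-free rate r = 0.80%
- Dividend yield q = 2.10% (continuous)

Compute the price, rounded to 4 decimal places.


d1 = (ln(S/K) + (r - q + 0.5*sigma^2) * T) / (sigma * sqrt(T)) = 0.12380025
d2 = d1 - sigma * sqrt(T) = -0.12114872
exp(-rT) = 0.98807171; exp(-qT) = 0.96899096
P = K * exp(-rT) * N(-d2) - S_0 * exp(-qT) * N(-d1)
N(-d1) = 0.45073672; N(-d2) = 0.54821338
P = 106.3800 * 0.98807171 * 0.54821338 - 108.5100 * 0.96899096 * 0.45073672 = 10.2305

Answer: Price = 10.2305


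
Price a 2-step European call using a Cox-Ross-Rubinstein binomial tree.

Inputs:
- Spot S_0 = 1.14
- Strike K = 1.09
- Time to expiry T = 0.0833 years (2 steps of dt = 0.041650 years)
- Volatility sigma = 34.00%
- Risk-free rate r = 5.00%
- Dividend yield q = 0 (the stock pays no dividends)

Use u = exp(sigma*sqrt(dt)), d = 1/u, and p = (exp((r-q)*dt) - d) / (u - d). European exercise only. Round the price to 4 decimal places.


Answer: Price = V(0,0) = 0.0791

Derivation:
dt = T/N = 0.041650
u = exp(sigma*sqrt(dt)) = 1.071852; d = 1/u = 0.932964
p = (exp((r-q)*dt) - d) / (u - d) = 0.497670
Discount per step: exp(-r*dt) = 0.997920
Stock lattice S(k, i) with i counting down-moves:
  k=0: S(0,0) = 1.1400
  k=1: S(1,0) = 1.2219; S(1,1) = 1.0636
  k=2: S(2,0) = 1.3097; S(2,1) = 1.1400; S(2,2) = 0.9923
Terminal payoffs V(N, i) = max(S_T - K, 0):
  V(2,0) = 0.219709; V(2,1) = 0.050000; V(2,2) = 0.000000
Backward induction: V(k, i) = exp(-r*dt) * [p * V(k+1, i) + (1-p) * V(k+1, i+1)].
  V(1,0) = exp(-r*dt) * [p*0.219709 + (1-p)*0.050000] = 0.134179
  V(1,1) = exp(-r*dt) * [p*0.050000 + (1-p)*0.000000] = 0.024832
  V(0,0) = exp(-r*dt) * [p*0.134179 + (1-p)*0.024832] = 0.079086


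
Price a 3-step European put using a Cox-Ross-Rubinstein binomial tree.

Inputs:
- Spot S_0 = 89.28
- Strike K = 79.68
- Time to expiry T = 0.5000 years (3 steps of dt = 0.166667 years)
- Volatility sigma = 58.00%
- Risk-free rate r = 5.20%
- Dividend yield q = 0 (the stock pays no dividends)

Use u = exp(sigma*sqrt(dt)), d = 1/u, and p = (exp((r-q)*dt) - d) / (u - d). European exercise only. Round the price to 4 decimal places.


Answer: Price = V(0,0) = 9.1348

Derivation:
dt = T/N = 0.166667
u = exp(sigma*sqrt(dt)) = 1.267167; d = 1/u = 0.789162
p = (exp((r-q)*dt) - d) / (u - d) = 0.459289
Discount per step: exp(-r*dt) = 0.991371
Stock lattice S(k, i) with i counting down-moves:
  k=0: S(0,0) = 89.2800
  k=1: S(1,0) = 113.1327; S(1,1) = 70.4564
  k=2: S(2,0) = 143.3581; S(2,1) = 89.2800; S(2,2) = 55.6015
  k=3: S(3,0) = 181.6587; S(3,1) = 113.1327; S(3,2) = 70.4564; S(3,3) = 43.8785
Terminal payoffs V(N, i) = max(K - S_T, 0):
  V(3,0) = 0.000000; V(3,1) = 0.000000; V(3,2) = 9.223641; V(3,3) = 35.801455
Backward induction: V(k, i) = exp(-r*dt) * [p * V(k+1, i) + (1-p) * V(k+1, i+1)].
  V(2,0) = exp(-r*dt) * [p*0.000000 + (1-p)*0.000000] = 0.000000
  V(2,1) = exp(-r*dt) * [p*0.000000 + (1-p)*9.223641] = 4.944290
  V(2,2) = exp(-r*dt) * [p*9.223641 + (1-p)*35.801455] = 23.390963
  V(1,0) = exp(-r*dt) * [p*0.000000 + (1-p)*4.944290] = 2.650364
  V(1,1) = exp(-r*dt) * [p*4.944290 + (1-p)*23.390963] = 14.789878
  V(0,0) = exp(-r*dt) * [p*2.650364 + (1-p)*14.789878] = 9.134824


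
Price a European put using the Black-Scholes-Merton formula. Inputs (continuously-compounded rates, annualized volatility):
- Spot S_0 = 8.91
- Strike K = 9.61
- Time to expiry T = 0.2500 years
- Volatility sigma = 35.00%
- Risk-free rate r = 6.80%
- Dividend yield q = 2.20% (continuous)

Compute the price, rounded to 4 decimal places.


Answer: Price = 0.9740

Derivation:
d1 = (ln(S/K) + (r - q + 0.5*sigma^2) * T) / (sigma * sqrt(T)) = -0.27895704
d2 = d1 - sigma * sqrt(T) = -0.45395704
exp(-rT) = 0.98314368; exp(-qT) = 0.99451510
P = K * exp(-rT) * N(-d2) - S_0 * exp(-qT) * N(-d1)
N(-d1) = 0.60986110; N(-d2) = 0.67507013
P = 9.6100 * 0.98314368 * 0.67507013 - 8.9100 * 0.99451510 * 0.60986110 = 0.9740


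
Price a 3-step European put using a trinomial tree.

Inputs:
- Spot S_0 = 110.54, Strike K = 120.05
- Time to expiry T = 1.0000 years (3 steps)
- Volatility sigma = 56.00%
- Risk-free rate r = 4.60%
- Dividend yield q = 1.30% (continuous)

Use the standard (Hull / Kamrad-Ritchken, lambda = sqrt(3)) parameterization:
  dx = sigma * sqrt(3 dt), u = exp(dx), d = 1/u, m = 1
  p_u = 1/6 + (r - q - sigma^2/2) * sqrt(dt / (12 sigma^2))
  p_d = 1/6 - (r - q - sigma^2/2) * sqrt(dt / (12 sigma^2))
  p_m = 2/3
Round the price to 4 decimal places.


dt = T/N = 0.333333; dx = sigma*sqrt(3*dt) = 0.560000
u = exp(dx) = 1.750673; d = 1/u = 0.571209
p_u = 0.129821, p_m = 0.666667, p_d = 0.203512
Discount per step: exp(-r*dt) = 0.984784
Stock lattice S(k, j) with j the centered position index:
  k=0: S(0,+0) = 110.5400
  k=1: S(1,-1) = 63.1414; S(1,+0) = 110.5400; S(1,+1) = 193.5193
  k=2: S(2,-2) = 36.0670; S(2,-1) = 63.1414; S(2,+0) = 110.5400; S(2,+1) = 193.5193; S(2,+2) = 338.7890
  k=3: S(3,-3) = 20.6018; S(3,-2) = 36.0670; S(3,-1) = 63.1414; S(3,+0) = 110.5400; S(3,+1) = 193.5193; S(3,+2) = 338.7890; S(3,+3) = 593.1086
Terminal payoffs V(N, j) = max(K - S_T, 0):
  V(3,-3) = 99.448221; V(3,-2) = 83.983032; V(3,-1) = 56.908550; V(3,+0) = 9.510000; V(3,+1) = 0.000000; V(3,+2) = 0.000000; V(3,+3) = 0.000000
Backward induction: V(k, j) = exp(-r*dt) * [p_u * V(k+1, j+1) + p_m * V(k+1, j) + p_d * V(k+1, j-1)]
  V(2,-2) = exp(-r*dt) * [p_u*56.908550 + p_m*83.983032 + p_d*99.448221] = 82.343208
  V(2,-1) = exp(-r*dt) * [p_u*9.510000 + p_m*56.908550 + p_d*83.983032] = 55.409030
  V(2,+0) = exp(-r*dt) * [p_u*0.000000 + p_m*9.510000 + p_d*56.908550] = 17.648866
  V(2,+1) = exp(-r*dt) * [p_u*0.000000 + p_m*0.000000 + p_d*9.510000] = 1.905948
  V(2,+2) = exp(-r*dt) * [p_u*0.000000 + p_m*0.000000 + p_d*0.000000] = 0.000000
  V(1,-1) = exp(-r*dt) * [p_u*17.648866 + p_m*55.409030 + p_d*82.343208] = 55.136437
  V(1,+0) = exp(-r*dt) * [p_u*1.905948 + p_m*17.648866 + p_d*55.409030] = 22.935355
  V(1,+1) = exp(-r*dt) * [p_u*0.000000 + p_m*1.905948 + p_d*17.648866] = 4.788399
  V(0,+0) = exp(-r*dt) * [p_u*4.788399 + p_m*22.935355 + p_d*55.136437] = 26.719932

Answer: Price = V(0,0) = 26.7199
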